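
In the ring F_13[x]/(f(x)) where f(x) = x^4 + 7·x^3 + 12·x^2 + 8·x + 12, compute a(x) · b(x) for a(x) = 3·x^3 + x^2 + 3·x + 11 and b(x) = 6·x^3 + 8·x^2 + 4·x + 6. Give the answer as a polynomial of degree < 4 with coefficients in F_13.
a · b ≡ 2·x^3 + 8·x^2 + 5·x + 1 (mod f(x))

Multiply as integer polynomials: a · b = 18·x^6 + 30·x^5 + 38·x^4 + 112·x^3 + 106·x^2 + 62·x + 66. Reducing coefficients mod 13: a · b ≡ 5·x^6 + 4·x^5 + 12·x^4 + 8·x^3 + 2·x^2 + 10·x + 1. Now divide by f(x) = x^4 + 7·x^3 + 12·x^2 + 8·x + 12 in F_13[x], eliminating the leading term at each step:
  leading term 5·x^6: subtract (5·x^2)·f(x) = 5·x^6 + 9·x^5 + 8·x^4 + x^3 + 8·x^2, leaving 8·x^5 + 4·x^4 + 7·x^3 + 7·x^2 + 10·x + 1 (coefficients mod 13)
  leading term 8·x^5: subtract (8·x)·f(x) = 8·x^5 + 4·x^4 + 5·x^3 + 12·x^2 + 5·x, leaving 2·x^3 + 8·x^2 + 5·x + 1 (coefficients mod 13)
The degree is now < 4, so this is the remainder. Hence a · b ≡ 2·x^3 + 8·x^2 + 5·x + 1 in F_13[x]/(f).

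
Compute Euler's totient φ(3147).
φ is multiplicative, with φ(p^e) = p^e − p^(e−1). Factorise 3147 = 3 · 1049. Then
  φ(3147) = (3 − 1) · (1049 − 1) = 2 · 1048 = 2096.

Final answer: φ(3147) = 2096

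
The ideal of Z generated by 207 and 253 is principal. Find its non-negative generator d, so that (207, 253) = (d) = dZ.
In the PID Z, (a, b) is generated by gcd(a, b). Compute gcd(253, 207) with the extended Euclidean algorithm, tracking rows (r, s, t) with s·253 + t·207 = r:
  row A: (253, 1, 0)   [1·253 + 0·207 = 253]
  row B: (207, 0, 1)   [0·253 + 1·207 = 207]
  253 = 1·207 + 46   → row C = row A − 1·row B = (46, 1, −1)   [check: 1·253 − 1·207 = 46]
  207 = 4·46 + 23   → row D = row B − 4·row C = (23, −4, 5)   [check: −4·253 + 5·207 = 23]
  46 = 2·23 + 0   → remainder 0, stop. gcd = 23 (last nonzero row D).
So gcd(207, 253) = 23, with Bézout identity −4·253 + 5·207 = 23. Containment (⊇): the Bézout identity exhibits 23 as an element of (207, 253), giving (23) ⊆ (207, 253). Containment (⊆): since 23 | 207 and 23 | 253 (207 = 23·9, 253 = 23·11), every Z-linear combination of 207 and 253 is divisible by 23, so (207, 253) ⊆ (23). Therefore (207, 253) = (23), d = 23.

Final answer: (207, 253) = (23); d = 23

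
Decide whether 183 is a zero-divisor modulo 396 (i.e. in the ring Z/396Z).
gcd(183, 396) = 3 > 1, so 183 is not a unit in Z/396Z. In Z/nZ every nonzero non-unit is a zero-divisor: explicitly, take b = 396/gcd = 132 ≠ 0 (mod 396); then 183·132 = 24156 = 61·396, i.e. 183·132 ≡ 0 (mod 396). So 183 is a zero-divisor.

Final answer: YES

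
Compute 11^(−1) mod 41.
Apply the extended Euclidean algorithm to (41, 11), tracking rows (r, s, t) with s·41 + t·11 = r. Each division r_prev = q·r_cur + r_new produces the new row as (previous row) − q·(current row):
  row A: (41, 1, 0)   [1·41 + 0·11 = 41]
  row B: (11, 0, 1)   [0·41 + 1·11 = 11]
  41 = 3·11 + 8   → row C = row A − 3·row B = (8, 1, −3)   [check: 1·41 − 3·11 = 8]
  11 = 1·8 + 3   → row D = row B − 1·row C = (3, −1, 4)   [check: −1·41 + 4·11 = 3]
  8 = 2·3 + 2   → row E = row C − 2·row D = (2, 3, −11)   [check: 3·41 − 11·11 = 2]
  3 = 1·2 + 1   → row F = row D − 1·row E = (1, −4, 15)   [check: −4·41 + 15·11 = 1]
  2 = 2·1 + 0   → remainder 0, stop. gcd = 1 (last nonzero row F).
The gcd is 1, so 11 is invertible mod 41. The last nonzero row gives −4·41 + 15·11 = 1, so t = 15. So 11^(−1) ≡ 15 (mod 41). Verify: 11 · 15 = 165 ≡ 1 (mod 41). ✓

Final answer: 11^(−1) ≡ 15 (mod 41)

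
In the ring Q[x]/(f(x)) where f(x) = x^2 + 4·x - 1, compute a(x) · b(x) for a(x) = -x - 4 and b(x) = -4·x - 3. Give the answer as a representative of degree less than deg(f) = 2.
First multiply in Q[x] without reducing: a · b = 4·x^2 + 19·x + 12. Now divide by f(x) = x^2 + 4·x - 1, eliminating the leading term at each step:
  leading term 4·x^2: subtract (4)·f(x) = 4·x^2 + 16·x - 4, leaving 3·x + 16
The degree is now < 2, so this is the remainder. Hence a · b ≡ 3·x + 16 in Q[x]/(f).

Final answer: a · b ≡ 3·x + 16 (mod f(x))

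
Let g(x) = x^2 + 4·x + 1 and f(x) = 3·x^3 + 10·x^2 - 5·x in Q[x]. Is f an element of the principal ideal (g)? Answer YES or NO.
NO

In Q[x] the ideal (g) consists of all multiples of g, so f ∈ (g) iff g | f, i.e. iff the remainder of f on division by g is 0. Divide f by g (g is monic, so eliminate the leading term of the running remainder at each step):
  leading term 3·x^3: subtract (3·x)·g(x) = 3·x^3 + 12·x^2 + 3·x, leaving -2·x^2 - 8·x
  leading term -2·x^2: subtract (-2)·g(x) = -2·x^2 - 8·x - 2, leaving 2
The remainder r(x) = 2 ≠ 0 (and deg r < deg g), so g ∤ f, i.e. f ∉ (g).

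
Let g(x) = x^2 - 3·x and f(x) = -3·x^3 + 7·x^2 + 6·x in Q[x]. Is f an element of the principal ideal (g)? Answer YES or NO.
YES

In Q[x] the ideal (g) consists of all multiples of g, so f ∈ (g) iff g | f, i.e. iff the remainder of f on division by g is 0. Divide f by g (g is monic, so eliminate the leading term of the running remainder at each step):
  leading term -3·x^3: subtract (-3·x)·g(x) = -3·x^3 + 9·x^2, leaving -2·x^2 + 6·x
  leading term -2·x^2: subtract (-2)·g(x) = -2·x^2 + 6·x, leaving 0
The remainder is 0, so f(x) = g(x) · h(x) with h(x) = -3·x - 2. Hence g | f, i.e. f ∈ (g).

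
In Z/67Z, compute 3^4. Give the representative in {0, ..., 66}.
14

Use repeated squaring. Binary(4) = 100. Walk through the bits of the exponent 4 left-to-right: at each bit after the leading one, square the running value, then multiply by 3 if the bit is 1 (always reducing mod 67):
  bit 1 = 1 (leading): start with 3.
  bit 2 = 0: square 3^2 = 9 (mod 67).
  bit 3 = 0: square 9^2 = 81 ≡ 14 (mod 67).
Final value: 3^4 ≡ 14 (mod 67).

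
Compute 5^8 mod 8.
1

Use repeated squaring. Binary(8) = 1000. Walk through the bits of the exponent 8 left-to-right: at each bit after the leading one, square the running value, then multiply by 5 if the bit is 1 (always reducing mod 8):
  bit 1 = 1 (leading): start with 5.
  bit 2 = 0: square 5^2 = 25 ≡ 1 (mod 8).
  bit 3 = 0: square 1^2 = 1 (mod 8).
  bit 4 = 0: square 1^2 = 1 (mod 8).
Final value: 5^8 ≡ 1 (mod 8).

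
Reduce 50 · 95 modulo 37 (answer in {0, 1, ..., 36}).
Reduce the factors first: 50 ≡ 13, 95 ≡ 21 (mod 37), so 50 · 95 ≡ 13 · 21 (mod 37). 13 · 21 = 273. Dividing by 37: 273 = 7·37 + 14. So (50 · 95) mod 37 = 14.

Final answer: 14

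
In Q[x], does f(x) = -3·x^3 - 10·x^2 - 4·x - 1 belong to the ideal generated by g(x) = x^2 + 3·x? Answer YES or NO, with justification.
NO

In Q[x] the ideal (g) consists of all multiples of g, so f ∈ (g) iff g | f, i.e. iff the remainder of f on division by g is 0. Divide f by g (g is monic, so eliminate the leading term of the running remainder at each step):
  leading term -3·x^3: subtract (-3·x)·g(x) = -3·x^3 - 9·x^2, leaving -x^2 - 4·x - 1
  leading term -x^2: subtract (-1)·g(x) = -x^2 - 3·x, leaving -x - 1
The remainder r(x) = -x - 1 ≠ 0 (and deg r < deg g), so g ∤ f, i.e. f ∉ (g).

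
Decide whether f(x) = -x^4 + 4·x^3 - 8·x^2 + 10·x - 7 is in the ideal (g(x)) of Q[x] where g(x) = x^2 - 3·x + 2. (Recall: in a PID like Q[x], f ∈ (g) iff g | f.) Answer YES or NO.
In Q[x] the ideal (g) consists of all multiples of g, so f ∈ (g) iff g | f, i.e. iff the remainder of f on division by g is 0. Divide f by g (g is monic, so eliminate the leading term of the running remainder at each step):
  leading term -x^4: subtract (-x^2)·g(x) = -x^4 + 3·x^3 - 2·x^2, leaving x^3 - 6·x^2 + 10·x - 7
  leading term x^3: subtract (x)·g(x) = x^3 - 3·x^2 + 2·x, leaving -3·x^2 + 8·x - 7
  leading term -3·x^2: subtract (-3)·g(x) = -3·x^2 + 9·x - 6, leaving -x - 1
The remainder r(x) = -x - 1 ≠ 0 (and deg r < deg g), so g ∤ f, i.e. f ∉ (g).

Final answer: NO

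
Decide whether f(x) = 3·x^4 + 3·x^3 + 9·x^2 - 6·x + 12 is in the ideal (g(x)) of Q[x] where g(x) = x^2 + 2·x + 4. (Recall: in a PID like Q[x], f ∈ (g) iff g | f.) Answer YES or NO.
In Q[x] the ideal (g) consists of all multiples of g, so f ∈ (g) iff g | f, i.e. iff the remainder of f on division by g is 0. Divide f by g (g is monic, so eliminate the leading term of the running remainder at each step):
  leading term 3·x^4: subtract (3·x^2)·g(x) = 3·x^4 + 6·x^3 + 12·x^2, leaving -3·x^3 - 3·x^2 - 6·x + 12
  leading term -3·x^3: subtract (-3·x)·g(x) = -3·x^3 - 6·x^2 - 12·x, leaving 3·x^2 + 6·x + 12
  leading term 3·x^2: subtract (3)·g(x) = 3·x^2 + 6·x + 12, leaving 0
The remainder is 0, so f(x) = g(x) · h(x) with h(x) = 3·x^2 - 3·x + 3. Hence g | f, i.e. f ∈ (g).

Final answer: YES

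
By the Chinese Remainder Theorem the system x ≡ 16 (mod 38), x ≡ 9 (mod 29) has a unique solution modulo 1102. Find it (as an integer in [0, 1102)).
The moduli 38, 29 are pairwise coprime, so by the CRT there is a unique solution mod 38·29 = 1102.
Solve by successive substitution. Start with x ≡ 16 (mod 38).
  Combine with x ≡ 9 (mod 29): write x = 16 + 38·t and require 16 + 38·t ≡ 9 (mod 29), i.e. 38·t ≡ 9 − 16 ≡ 22 (mod 29). Since 38^(−1) ≡ 13 (mod 29) (38 ≡ 9 (mod 29)), t ≡ 13·22 ≡ 25 (mod 29). So x ≡ 16 + 38·25 = 966 (mod 1102).
Unique solution in [0, 1102): x = 966.

Final answer: x ≡ 966 (mod 1102); the representative in [0, 1102) is 966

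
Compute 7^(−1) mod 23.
7^(−1) ≡ 10 (mod 23)

Apply the extended Euclidean algorithm to (23, 7), tracking rows (r, s, t) with s·23 + t·7 = r. Each division r_prev = q·r_cur + r_new produces the new row as (previous row) − q·(current row):
  row A: (23, 1, 0)   [1·23 + 0·7 = 23]
  row B: (7, 0, 1)   [0·23 + 1·7 = 7]
  23 = 3·7 + 2   → row C = row A − 3·row B = (2, 1, −3)   [check: 1·23 − 3·7 = 2]
  7 = 3·2 + 1   → row D = row B − 3·row C = (1, −3, 10)   [check: −3·23 + 10·7 = 1]
  2 = 2·1 + 0   → remainder 0, stop. gcd = 1 (last nonzero row D).
The gcd is 1, so 7 is invertible mod 23. The last nonzero row gives −3·23 + 10·7 = 1, so t = 10. So 7^(−1) ≡ 10 (mod 23). Verify: 7 · 10 = 70 ≡ 1 (mod 23). ✓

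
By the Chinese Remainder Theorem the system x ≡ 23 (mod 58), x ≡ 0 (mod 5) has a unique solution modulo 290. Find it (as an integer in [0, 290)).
x ≡ 255 (mod 290); the representative in [0, 290) is 255

The moduli 58, 5 are pairwise coprime, so by the CRT there is a unique solution mod 58·5 = 290.
Solve by successive substitution. Start with x ≡ 23 (mod 58).
  Combine with x ≡ 0 (mod 5): write x = 23 + 58·t and require 23 + 58·t ≡ 0 (mod 5), i.e. 58·t ≡ 0 − 23 ≡ 2 (mod 5). Since 58^(−1) ≡ 2 (mod 5) (58 ≡ 3 (mod 5)), t ≡ 2·2 ≡ 4 (mod 5). So x ≡ 23 + 58·4 = 255 (mod 290).
Unique solution in [0, 290): x = 255.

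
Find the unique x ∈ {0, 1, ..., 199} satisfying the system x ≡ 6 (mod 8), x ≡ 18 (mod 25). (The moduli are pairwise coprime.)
The moduli 8, 25 are pairwise coprime, so by the CRT there is a unique solution mod 8·25 = 200.
Solve by successive substitution. Start with x ≡ 6 (mod 8).
  Combine with x ≡ 18 (mod 25): write x = 6 + 8·t and require 6 + 8·t ≡ 18 (mod 25), i.e. 8·t ≡ 18 − 6 ≡ 12 (mod 25). Since 8^(−1) ≡ 22 (mod 25), t ≡ 22·12 ≡ 14 (mod 25). So x ≡ 6 + 8·14 = 118 (mod 200).
Unique solution in [0, 200): x = 118.

Final answer: x ≡ 118 (mod 200); the representative in [0, 200) is 118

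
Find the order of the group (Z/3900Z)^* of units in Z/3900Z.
|(Z/3900Z)^*| = 960

(Z/3900Z)^* consists of the classes a with gcd(a, 3900) = 1, so its order is φ(3900). φ is multiplicative, with φ(p^e) = p^e − p^(e−1). Factorise 3900 = 2^2 · 3 · 5^2 · 13. Then
  φ(3900) = (2^2 − 2^1) · (3 − 1) · (5^2 − 5^1) · (13 − 1) = 2 · 2 · 20 · 12 = 960.
Thus |(Z/3900Z)^*| = 960.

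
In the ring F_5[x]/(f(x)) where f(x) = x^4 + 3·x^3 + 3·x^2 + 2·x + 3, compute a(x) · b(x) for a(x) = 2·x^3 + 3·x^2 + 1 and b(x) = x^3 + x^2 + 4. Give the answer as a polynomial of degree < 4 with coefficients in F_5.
a · b ≡ 3·x^3 + 4·x^2 + 3·x + 4 (mod f(x))

Multiply as integer polynomials: a · b = 2·x^6 + 5·x^5 + 3·x^4 + 9·x^3 + 13·x^2 + 4. Reducing coefficients mod 5: a · b ≡ 2·x^6 + 3·x^4 + 4·x^3 + 3·x^2 + 4. Now divide by f(x) = x^4 + 3·x^3 + 3·x^2 + 2·x + 3 in F_5[x], eliminating the leading term at each step:
  leading term 2·x^6: subtract (2·x^2)·f(x) = 2·x^6 + x^5 + x^4 + 4·x^3 + x^2, leaving 4·x^5 + 2·x^4 + 2·x^2 + 4 (coefficients mod 5)
  leading term 4·x^5: subtract (4·x)·f(x) = 4·x^5 + 2·x^4 + 2·x^3 + 3·x^2 + 2·x, leaving 3·x^3 + 4·x^2 + 3·x + 4 (coefficients mod 5)
The degree is now < 4, so this is the remainder. Hence a · b ≡ 3·x^3 + 4·x^2 + 3·x + 4 in F_5[x]/(f).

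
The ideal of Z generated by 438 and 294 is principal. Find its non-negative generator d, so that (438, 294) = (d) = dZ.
(438, 294) = (6); d = 6

In the PID Z, (a, b) is generated by gcd(a, b). Compute gcd(438, 294) with the extended Euclidean algorithm, tracking rows (r, s, t) with s·438 + t·294 = r:
  row A: (438, 1, 0)   [1·438 + 0·294 = 438]
  row B: (294, 0, 1)   [0·438 + 1·294 = 294]
  438 = 1·294 + 144   → row C = row A − 1·row B = (144, 1, −1)   [check: 1·438 − 1·294 = 144]
  294 = 2·144 + 6   → row D = row B − 2·row C = (6, −2, 3)   [check: −2·438 + 3·294 = 6]
  144 = 24·6 + 0   → remainder 0, stop. gcd = 6 (last nonzero row D).
So gcd(438, 294) = 6, with Bézout identity −2·438 + 3·294 = 6. Containment (⊇): the Bézout identity exhibits 6 as an element of (438, 294), giving (6) ⊆ (438, 294). Containment (⊆): since 6 | 438 and 6 | 294 (438 = 6·73, 294 = 6·49), every Z-linear combination of 438 and 294 is divisible by 6, so (438, 294) ⊆ (6). Therefore (438, 294) = (6), d = 6.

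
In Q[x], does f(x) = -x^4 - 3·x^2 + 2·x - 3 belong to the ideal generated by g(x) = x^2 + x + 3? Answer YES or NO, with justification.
In Q[x] the ideal (g) consists of all multiples of g, so f ∈ (g) iff g | f, i.e. iff the remainder of f on division by g is 0. Divide f by g (g is monic, so eliminate the leading term of the running remainder at each step):
  leading term -x^4: subtract (-x^2)·g(x) = -x^4 - x^3 - 3·x^2, leaving x^3 + 2·x - 3
  leading term x^3: subtract (x)·g(x) = x^3 + x^2 + 3·x, leaving -x^2 - x - 3
  leading term -x^2: subtract (-1)·g(x) = -x^2 - x - 3, leaving 0
The remainder is 0, so f(x) = g(x) · h(x) with h(x) = -x^2 + x - 1. Hence g | f, i.e. f ∈ (g).

Final answer: YES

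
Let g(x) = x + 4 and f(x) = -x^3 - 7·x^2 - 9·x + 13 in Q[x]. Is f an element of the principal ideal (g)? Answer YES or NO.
In Q[x] the ideal (g) consists of all multiples of g, so f ∈ (g) iff g | f, i.e. iff the remainder of f on division by g is 0. Divide f by g (g is monic, so eliminate the leading term of the running remainder at each step):
  leading term -x^3: subtract (-x^2)·g(x) = -x^3 - 4·x^2, leaving -3·x^2 - 9·x + 13
  leading term -3·x^2: subtract (-3·x)·g(x) = -3·x^2 - 12·x, leaving 3·x + 13
  leading term 3·x: subtract (3)·g(x) = 3·x + 12, leaving 1
The remainder r(x) = 1 ≠ 0 (and deg r < deg g), so g ∤ f, i.e. f ∉ (g).

Final answer: NO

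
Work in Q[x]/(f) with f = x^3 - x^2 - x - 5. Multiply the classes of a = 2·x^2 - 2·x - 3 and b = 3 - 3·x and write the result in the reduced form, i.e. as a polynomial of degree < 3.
a · b ≡ 6·x^2 - 3·x - 39 (mod f(x))

First multiply in Q[x] without reducing: a · b = -6·x^3 + 12·x^2 + 3·x - 9. Now divide by f(x) = x^3 - x^2 - x - 5, eliminating the leading term at each step:
  leading term -6·x^3: subtract (-6)·f(x) = -6·x^3 + 6·x^2 + 6·x + 30, leaving 6·x^2 - 3·x - 39
The degree is now < 3, so this is the remainder. Hence a · b ≡ 6·x^2 - 3·x - 39 in Q[x]/(f).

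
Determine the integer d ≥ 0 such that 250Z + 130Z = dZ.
(250, 130) = (10); d = 10

In the PID Z, (a, b) is generated by gcd(a, b). Compute gcd(250, 130) with the extended Euclidean algorithm, tracking rows (r, s, t) with s·250 + t·130 = r:
  row A: (250, 1, 0)   [1·250 + 0·130 = 250]
  row B: (130, 0, 1)   [0·250 + 1·130 = 130]
  250 = 1·130 + 120   → row C = row A − 1·row B = (120, 1, −1)   [check: 1·250 − 1·130 = 120]
  130 = 1·120 + 10   → row D = row B − 1·row C = (10, −1, 2)   [check: −1·250 + 2·130 = 10]
  120 = 12·10 + 0   → remainder 0, stop. gcd = 10 (last nonzero row D).
So gcd(250, 130) = 10, with Bézout identity −1·250 + 2·130 = 10. Containment (⊇): the Bézout identity exhibits 10 as an element of (250, 130), giving (10) ⊆ (250, 130). Containment (⊆): since 10 | 250 and 10 | 130 (250 = 10·25, 130 = 10·13), every Z-linear combination of 250 and 130 is divisible by 10, so (250, 130) ⊆ (10). Therefore (250, 130) = (10), d = 10.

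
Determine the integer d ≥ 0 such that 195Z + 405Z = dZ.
(195, 405) = (15); d = 15

In the PID Z, (a, b) is generated by gcd(a, b). Compute gcd(405, 195) with the extended Euclidean algorithm, tracking rows (r, s, t) with s·405 + t·195 = r:
  row A: (405, 1, 0)   [1·405 + 0·195 = 405]
  row B: (195, 0, 1)   [0·405 + 1·195 = 195]
  405 = 2·195 + 15   → row C = row A − 2·row B = (15, 1, −2)   [check: 1·405 − 2·195 = 15]
  195 = 13·15 + 0   → remainder 0, stop. gcd = 15 (last nonzero row C).
So gcd(195, 405) = 15, with Bézout identity 1·405 − 2·195 = 15. Containment (⊇): the Bézout identity exhibits 15 as an element of (195, 405), giving (15) ⊆ (195, 405). Containment (⊆): since 15 | 195 and 15 | 405 (195 = 15·13, 405 = 15·27), every Z-linear combination of 195 and 405 is divisible by 15, so (195, 405) ⊆ (15). Therefore (195, 405) = (15), d = 15.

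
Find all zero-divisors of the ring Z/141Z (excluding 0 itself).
nonzero zero-divisors of Z/141Z = {3, 6, 9, 12, 15, 18, 21, 24, 27, 30, 33, 36, 39, 42, 45, 47, 48, 51, 54, 57, 60, 63, 66, 69, 72, 75, 78, 81, 84, 87, 90, 93, 94, 96, 99, 102, 105, 108, 111, 114, 117, 120, 123, 126, 129, 132, 135, 138}

An element a ∈ Z/141Z (with a ≠ 0) is a zero-divisor iff gcd(a, 141) > 1 (because a is a unit precisely when gcd(a, n) = 1, and in Z/nZ every nonzero, non-unit element is a zero-divisor). Scan a = 1, ..., 140 and keep those with gcd(a, 141) > 1:
  gcd(3, 141) = 3, gcd(6, 141) = 3, gcd(9, 141) = 3, gcd(12, 141) = 3, gcd(15, 141) = 3, gcd(18, 141) = 3, gcd(21, 141) = 3, gcd(24, 141) = 3, gcd(27, 141) = 3, gcd(30, 141) = 3, gcd(33, 141) = 3, gcd(36, 141) = 3, gcd(39, 141) = 3, gcd(42, 141) = 3, gcd(45, 141) = 3, gcd(47, 141) = 47, gcd(48, 141) = 3, gcd(51, 141) = 3, gcd(54, 141) = 3, gcd(57, 141) = 3, gcd(60, 141) = 3, gcd(63, 141) = 3, gcd(66, 141) = 3, gcd(69, 141) = 3, gcd(72, 141) = 3, gcd(75, 141) = 3, gcd(78, 141) = 3, gcd(81, 141) = 3, gcd(84, 141) = 3, gcd(87, 141) = 3, gcd(90, 141) = 3, gcd(93, 141) = 3, gcd(94, 141) = 47, gcd(96, 141) = 3, gcd(99, 141) = 3, gcd(102, 141) = 3, gcd(105, 141) = 3, gcd(108, 141) = 3, gcd(111, 141) = 3, gcd(114, 141) = 3, gcd(117, 141) = 3, gcd(120, 141) = 3, gcd(123, 141) = 3, gcd(126, 141) = 3, gcd(129, 141) = 3, gcd(132, 141) = 3, gcd(135, 141) = 3, gcd(138, 141) = 3.
All other a ∈ {1, ..., 140} have gcd(a, 141) = 1 and are units. So the nonzero zero-divisors are exactly the 48 values of a appearing in this scan.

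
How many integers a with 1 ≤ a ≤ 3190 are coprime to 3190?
The number of a ∈ {1, ..., 3190} with gcd(a, 3190) = 1 is by definition Euler's totient φ(3190). φ is multiplicative, with φ(p^e) = p^e − p^(e−1). Factorise 3190 = 2 · 5 · 11 · 29. Then
  φ(3190) = (2 − 1) · (5 − 1) · (11 − 1) · (29 − 1) = 1 · 4 · 10 · 28 = 1120.
So there are 1120 such integers.

Final answer: 1120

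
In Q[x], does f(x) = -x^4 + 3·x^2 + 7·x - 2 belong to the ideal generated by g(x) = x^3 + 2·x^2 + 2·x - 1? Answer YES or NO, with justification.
NO

In Q[x] the ideal (g) consists of all multiples of g, so f ∈ (g) iff g | f, i.e. iff the remainder of f on division by g is 0. Divide f by g (g is monic, so eliminate the leading term of the running remainder at each step):
  leading term -x^4: subtract (-x)·g(x) = -x^4 - 2·x^3 - 2·x^2 + x, leaving 2·x^3 + 5·x^2 + 6·x - 2
  leading term 2·x^3: subtract (2)·g(x) = 2·x^3 + 4·x^2 + 4·x - 2, leaving x^2 + 2·x
The remainder r(x) = x^2 + 2·x ≠ 0 (and deg r < deg g), so g ∤ f, i.e. f ∉ (g).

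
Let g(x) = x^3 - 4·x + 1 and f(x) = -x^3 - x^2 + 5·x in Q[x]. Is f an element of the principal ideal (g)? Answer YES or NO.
NO

In Q[x] the ideal (g) consists of all multiples of g, so f ∈ (g) iff g | f, i.e. iff the remainder of f on division by g is 0. Divide f by g (g is monic, so eliminate the leading term of the running remainder at each step):
  leading term -x^3: subtract (-1)·g(x) = -x^3 + 4·x - 1, leaving -x^2 + x + 1
The remainder r(x) = -x^2 + x + 1 ≠ 0 (and deg r < deg g), so g ∤ f, i.e. f ∉ (g).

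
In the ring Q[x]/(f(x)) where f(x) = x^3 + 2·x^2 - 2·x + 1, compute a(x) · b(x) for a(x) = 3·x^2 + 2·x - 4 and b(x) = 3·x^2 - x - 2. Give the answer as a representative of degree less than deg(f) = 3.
a · b ≡ 28·x^2 - 39·x + 23 (mod f(x))

First multiply in Q[x] without reducing: a · b = 9·x^4 + 3·x^3 - 20·x^2 + 8. Now divide by f(x) = x^3 + 2·x^2 - 2·x + 1, eliminating the leading term at each step:
  leading term 9·x^4: subtract (9·x)·f(x) = 9·x^4 + 18·x^3 - 18·x^2 + 9·x, leaving -15·x^3 - 2·x^2 - 9·x + 8
  leading term -15·x^3: subtract (-15)·f(x) = -15·x^3 - 30·x^2 + 30·x - 15, leaving 28·x^2 - 39·x + 23
The degree is now < 3, so this is the remainder. Hence a · b ≡ 28·x^2 - 39·x + 23 in Q[x]/(f).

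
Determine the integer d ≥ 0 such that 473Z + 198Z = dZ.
(473, 198) = (11); d = 11

In the PID Z, (a, b) is generated by gcd(a, b). Compute gcd(473, 198) with the extended Euclidean algorithm, tracking rows (r, s, t) with s·473 + t·198 = r:
  row A: (473, 1, 0)   [1·473 + 0·198 = 473]
  row B: (198, 0, 1)   [0·473 + 1·198 = 198]
  473 = 2·198 + 77   → row C = row A − 2·row B = (77, 1, −2)   [check: 1·473 − 2·198 = 77]
  198 = 2·77 + 44   → row D = row B − 2·row C = (44, −2, 5)   [check: −2·473 + 5·198 = 44]
  77 = 1·44 + 33   → row E = row C − 1·row D = (33, 3, −7)   [check: 3·473 − 7·198 = 33]
  44 = 1·33 + 11   → row F = row D − 1·row E = (11, −5, 12)   [check: −5·473 + 12·198 = 11]
  33 = 3·11 + 0   → remainder 0, stop. gcd = 11 (last nonzero row F).
So gcd(473, 198) = 11, with Bézout identity −5·473 + 12·198 = 11. Containment (⊇): the Bézout identity exhibits 11 as an element of (473, 198), giving (11) ⊆ (473, 198). Containment (⊆): since 11 | 473 and 11 | 198 (473 = 11·43, 198 = 11·18), every Z-linear combination of 473 and 198 is divisible by 11, so (473, 198) ⊆ (11). Therefore (473, 198) = (11), d = 11.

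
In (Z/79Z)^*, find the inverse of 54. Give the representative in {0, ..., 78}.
54^(−1) ≡ 60 (mod 79)

Apply the extended Euclidean algorithm to (79, 54), tracking rows (r, s, t) with s·79 + t·54 = r. Each division r_prev = q·r_cur + r_new produces the new row as (previous row) − q·(current row):
  row A: (79, 1, 0)   [1·79 + 0·54 = 79]
  row B: (54, 0, 1)   [0·79 + 1·54 = 54]
  79 = 1·54 + 25   → row C = row A − 1·row B = (25, 1, −1)   [check: 1·79 − 1·54 = 25]
  54 = 2·25 + 4   → row D = row B − 2·row C = (4, −2, 3)   [check: −2·79 + 3·54 = 4]
  25 = 6·4 + 1   → row E = row C − 6·row D = (1, 13, −19)   [check: 13·79 − 19·54 = 1]
  4 = 4·1 + 0   → remainder 0, stop. gcd = 1 (last nonzero row E).
The gcd is 1, so 54 is invertible mod 79. The last nonzero row gives 13·79 − 19·54 = 1, so t = −19. So 54^(−1) ≡ −19 ≡ 60 (mod 79). Verify: 54 · 60 = 3240 ≡ 1 (mod 79). ✓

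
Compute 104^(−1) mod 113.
104^(−1) ≡ 25 (mod 113)

Apply the extended Euclidean algorithm to (113, 104), tracking rows (r, s, t) with s·113 + t·104 = r. Each division r_prev = q·r_cur + r_new produces the new row as (previous row) − q·(current row):
  row A: (113, 1, 0)   [1·113 + 0·104 = 113]
  row B: (104, 0, 1)   [0·113 + 1·104 = 104]
  113 = 1·104 + 9   → row C = row A − 1·row B = (9, 1, −1)   [check: 1·113 − 1·104 = 9]
  104 = 11·9 + 5   → row D = row B − 11·row C = (5, −11, 12)   [check: −11·113 + 12·104 = 5]
  9 = 1·5 + 4   → row E = row C − 1·row D = (4, 12, −13)   [check: 12·113 − 13·104 = 4]
  5 = 1·4 + 1   → row F = row D − 1·row E = (1, −23, 25)   [check: −23·113 + 25·104 = 1]
  4 = 4·1 + 0   → remainder 0, stop. gcd = 1 (last nonzero row F).
The gcd is 1, so 104 is invertible mod 113. The last nonzero row gives −23·113 + 25·104 = 1, so t = 25. So 104^(−1) ≡ 25 (mod 113). Verify: 104 · 25 = 2600 ≡ 1 (mod 113). ✓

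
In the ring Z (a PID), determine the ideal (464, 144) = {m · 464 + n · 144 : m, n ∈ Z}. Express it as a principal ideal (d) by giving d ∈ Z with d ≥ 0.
In the PID Z, (a, b) is generated by gcd(a, b). Compute gcd(464, 144) with the extended Euclidean algorithm, tracking rows (r, s, t) with s·464 + t·144 = r:
  row A: (464, 1, 0)   [1·464 + 0·144 = 464]
  row B: (144, 0, 1)   [0·464 + 1·144 = 144]
  464 = 3·144 + 32   → row C = row A − 3·row B = (32, 1, −3)   [check: 1·464 − 3·144 = 32]
  144 = 4·32 + 16   → row D = row B − 4·row C = (16, −4, 13)   [check: −4·464 + 13·144 = 16]
  32 = 2·16 + 0   → remainder 0, stop. gcd = 16 (last nonzero row D).
So gcd(464, 144) = 16, with Bézout identity −4·464 + 13·144 = 16. Containment (⊇): the Bézout identity exhibits 16 as an element of (464, 144), giving (16) ⊆ (464, 144). Containment (⊆): since 16 | 464 and 16 | 144 (464 = 16·29, 144 = 16·9), every Z-linear combination of 464 and 144 is divisible by 16, so (464, 144) ⊆ (16). Therefore (464, 144) = (16), d = 16.

Final answer: (464, 144) = (16); d = 16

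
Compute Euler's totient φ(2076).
φ is multiplicative, with φ(p^e) = p^e − p^(e−1). Factorise 2076 = 2^2 · 3 · 173. Then
  φ(2076) = (2^2 − 2^1) · (3 − 1) · (173 − 1) = 2 · 2 · 172 = 688.

Final answer: φ(2076) = 688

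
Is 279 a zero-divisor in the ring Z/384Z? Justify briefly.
gcd(279, 384) = 3 > 1, so 279 is not a unit in Z/384Z. In Z/nZ every nonzero non-unit is a zero-divisor: explicitly, take b = 384/gcd = 128 ≠ 0 (mod 384); then 279·128 = 35712 = 93·384, i.e. 279·128 ≡ 0 (mod 384). So 279 is a zero-divisor.

Final answer: YES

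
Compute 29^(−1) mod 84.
29^(−1) ≡ 29 (mod 84)

Apply the extended Euclidean algorithm to (84, 29), tracking rows (r, s, t) with s·84 + t·29 = r. Each division r_prev = q·r_cur + r_new produces the new row as (previous row) − q·(current row):
  row A: (84, 1, 0)   [1·84 + 0·29 = 84]
  row B: (29, 0, 1)   [0·84 + 1·29 = 29]
  84 = 2·29 + 26   → row C = row A − 2·row B = (26, 1, −2)   [check: 1·84 − 2·29 = 26]
  29 = 1·26 + 3   → row D = row B − 1·row C = (3, −1, 3)   [check: −1·84 + 3·29 = 3]
  26 = 8·3 + 2   → row E = row C − 8·row D = (2, 9, −26)   [check: 9·84 − 26·29 = 2]
  3 = 1·2 + 1   → row F = row D − 1·row E = (1, −10, 29)   [check: −10·84 + 29·29 = 1]
  2 = 2·1 + 0   → remainder 0, stop. gcd = 1 (last nonzero row F).
The gcd is 1, so 29 is invertible mod 84. The last nonzero row gives −10·84 + 29·29 = 1, so t = 29. So 29^(−1) ≡ 29 (mod 84). Verify: 29 · 29 = 841 ≡ 1 (mod 84). ✓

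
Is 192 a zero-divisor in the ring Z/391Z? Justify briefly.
NO

gcd(192, 391) = 1, so 192 is a unit in Z/391Z (it has a multiplicative inverse). A unit cannot be a zero-divisor: if 192·b ≡ 0 then multiplying both sides by 192^(−1) gives b ≡ 0. So 192 is not a zero-divisor.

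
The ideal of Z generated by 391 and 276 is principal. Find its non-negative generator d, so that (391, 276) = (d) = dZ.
In the PID Z, (a, b) is generated by gcd(a, b). Compute gcd(391, 276) with the extended Euclidean algorithm, tracking rows (r, s, t) with s·391 + t·276 = r:
  row A: (391, 1, 0)   [1·391 + 0·276 = 391]
  row B: (276, 0, 1)   [0·391 + 1·276 = 276]
  391 = 1·276 + 115   → row C = row A − 1·row B = (115, 1, −1)   [check: 1·391 − 1·276 = 115]
  276 = 2·115 + 46   → row D = row B − 2·row C = (46, −2, 3)   [check: −2·391 + 3·276 = 46]
  115 = 2·46 + 23   → row E = row C − 2·row D = (23, 5, −7)   [check: 5·391 − 7·276 = 23]
  46 = 2·23 + 0   → remainder 0, stop. gcd = 23 (last nonzero row E).
So gcd(391, 276) = 23, with Bézout identity 5·391 − 7·276 = 23. Containment (⊇): the Bézout identity exhibits 23 as an element of (391, 276), giving (23) ⊆ (391, 276). Containment (⊆): since 23 | 391 and 23 | 276 (391 = 23·17, 276 = 23·12), every Z-linear combination of 391 and 276 is divisible by 23, so (391, 276) ⊆ (23). Therefore (391, 276) = (23), d = 23.

Final answer: (391, 276) = (23); d = 23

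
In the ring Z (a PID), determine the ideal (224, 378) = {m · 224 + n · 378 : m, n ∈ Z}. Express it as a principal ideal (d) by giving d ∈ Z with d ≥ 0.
(224, 378) = (14); d = 14

In the PID Z, (a, b) is generated by gcd(a, b). Compute gcd(378, 224) with the extended Euclidean algorithm, tracking rows (r, s, t) with s·378 + t·224 = r:
  row A: (378, 1, 0)   [1·378 + 0·224 = 378]
  row B: (224, 0, 1)   [0·378 + 1·224 = 224]
  378 = 1·224 + 154   → row C = row A − 1·row B = (154, 1, −1)   [check: 1·378 − 1·224 = 154]
  224 = 1·154 + 70   → row D = row B − 1·row C = (70, −1, 2)   [check: −1·378 + 2·224 = 70]
  154 = 2·70 + 14   → row E = row C − 2·row D = (14, 3, −5)   [check: 3·378 − 5·224 = 14]
  70 = 5·14 + 0   → remainder 0, stop. gcd = 14 (last nonzero row E).
So gcd(224, 378) = 14, with Bézout identity 3·378 − 5·224 = 14. Containment (⊇): the Bézout identity exhibits 14 as an element of (224, 378), giving (14) ⊆ (224, 378). Containment (⊆): since 14 | 224 and 14 | 378 (224 = 14·16, 378 = 14·27), every Z-linear combination of 224 and 378 is divisible by 14, so (224, 378) ⊆ (14). Therefore (224, 378) = (14), d = 14.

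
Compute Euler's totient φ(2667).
φ is multiplicative, with φ(p^e) = p^e − p^(e−1). Factorise 2667 = 3 · 7 · 127. Then
  φ(2667) = (3 − 1) · (7 − 1) · (127 − 1) = 2 · 6 · 126 = 1512.

Final answer: φ(2667) = 1512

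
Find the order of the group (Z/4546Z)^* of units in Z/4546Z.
|(Z/4546Z)^*| = 2272

(Z/4546Z)^* consists of the classes a with gcd(a, 4546) = 1, so its order is φ(4546). φ is multiplicative, with φ(p^e) = p^e − p^(e−1). Factorise 4546 = 2 · 2273. Then
  φ(4546) = (2 − 1) · (2273 − 1) = 1 · 2272 = 2272.
Thus |(Z/4546Z)^*| = 2272.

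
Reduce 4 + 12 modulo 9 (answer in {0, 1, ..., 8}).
Reduce the summands first: 12 ≡ 3 (mod 9), so 4 + 12 ≡ 4 + 3 (mod 9). 4 + 3 = 7; 7 = 0·9 + 7, so (4 + 12) mod 9 = 7.

Final answer: 7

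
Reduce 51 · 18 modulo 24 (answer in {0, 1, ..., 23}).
Reduce the factors first: 51 ≡ 3 (mod 24), so 51 · 18 ≡ 3 · 18 (mod 24). 3 · 18 = 54. Dividing by 24: 54 = 2·24 + 6. So (51 · 18) mod 24 = 6.

Final answer: 6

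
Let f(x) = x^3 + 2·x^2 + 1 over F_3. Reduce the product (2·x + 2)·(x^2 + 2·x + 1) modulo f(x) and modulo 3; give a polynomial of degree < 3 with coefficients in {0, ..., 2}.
a · b ≡ 2·x^2 (mod f(x))

Multiply as integer polynomials: a · b = 2·x^3 + 6·x^2 + 6·x + 2. Reducing coefficients mod 3: a · b ≡ 2·x^3 + 2. Now divide by f(x) = x^3 + 2·x^2 + 1 in F_3[x], eliminating the leading term at each step:
  leading term 2·x^3: subtract (2)·f(x) = 2·x^3 + x^2 + 2, leaving 2·x^2 (coefficients mod 3)
The degree is now < 3, so this is the remainder. Hence a · b ≡ 2·x^2 in F_3[x]/(f).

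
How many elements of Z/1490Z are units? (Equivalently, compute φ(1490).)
An element a ∈ Z/1490Z is a unit iff gcd(a, 1490) = 1, so the number of units is φ(1490). φ is multiplicative, with φ(p^e) = p^e − p^(e−1). Factorise 1490 = 2 · 5 · 149. Then
  φ(1490) = (2 − 1) · (5 − 1) · (149 − 1) = 1 · 4 · 148 = 592.

Final answer: Z/1490Z has φ(1490) = 592 units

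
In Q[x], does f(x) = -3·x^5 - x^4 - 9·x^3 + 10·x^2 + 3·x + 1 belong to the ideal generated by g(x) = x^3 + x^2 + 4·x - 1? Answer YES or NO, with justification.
In Q[x] the ideal (g) consists of all multiples of g, so f ∈ (g) iff g | f, i.e. iff the remainder of f on division by g is 0. Divide f by g (g is monic, so eliminate the leading term of the running remainder at each step):
  leading term -3·x^5: subtract (-3·x^2)·g(x) = -3·x^5 - 3·x^4 - 12·x^3 + 3·x^2, leaving 2·x^4 + 3·x^3 + 7·x^2 + 3·x + 1
  leading term 2·x^4: subtract (2·x)·g(x) = 2·x^4 + 2·x^3 + 8·x^2 - 2·x, leaving x^3 - x^2 + 5·x + 1
  leading term x^3: subtract (1)·g(x) = x^3 + x^2 + 4·x - 1, leaving -2·x^2 + x + 2
The remainder r(x) = -2·x^2 + x + 2 ≠ 0 (and deg r < deg g), so g ∤ f, i.e. f ∉ (g).

Final answer: NO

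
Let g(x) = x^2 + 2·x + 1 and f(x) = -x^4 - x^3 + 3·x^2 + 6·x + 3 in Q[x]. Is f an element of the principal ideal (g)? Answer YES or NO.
In Q[x] the ideal (g) consists of all multiples of g, so f ∈ (g) iff g | f, i.e. iff the remainder of f on division by g is 0. Divide f by g (g is monic, so eliminate the leading term of the running remainder at each step):
  leading term -x^4: subtract (-x^2)·g(x) = -x^4 - 2·x^3 - x^2, leaving x^3 + 4·x^2 + 6·x + 3
  leading term x^3: subtract (x)·g(x) = x^3 + 2·x^2 + x, leaving 2·x^2 + 5·x + 3
  leading term 2·x^2: subtract (2)·g(x) = 2·x^2 + 4·x + 2, leaving x + 1
The remainder r(x) = x + 1 ≠ 0 (and deg r < deg g), so g ∤ f, i.e. f ∉ (g).

Final answer: NO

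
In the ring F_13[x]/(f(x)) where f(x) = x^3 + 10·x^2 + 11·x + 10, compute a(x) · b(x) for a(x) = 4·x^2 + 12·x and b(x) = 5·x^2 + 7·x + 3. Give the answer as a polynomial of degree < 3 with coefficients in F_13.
a · b ≡ 8·x^2 + 2·x + 2 (mod f(x))

Multiply as integer polynomials: a · b = 20·x^4 + 88·x^3 + 96·x^2 + 36·x. Reducing coefficients mod 13: a · b ≡ 7·x^4 + 10·x^3 + 5·x^2 + 10·x. Now divide by f(x) = x^3 + 10·x^2 + 11·x + 10 in F_13[x], eliminating the leading term at each step:
  leading term 7·x^4: subtract (7·x)·f(x) = 7·x^4 + 5·x^3 + 12·x^2 + 5·x, leaving 5·x^3 + 6·x^2 + 5·x (coefficients mod 13)
  leading term 5·x^3: subtract (5)·f(x) = 5·x^3 + 11·x^2 + 3·x + 11, leaving 8·x^2 + 2·x + 2 (coefficients mod 13)
The degree is now < 3, so this is the remainder. Hence a · b ≡ 8·x^2 + 2·x + 2 in F_13[x]/(f).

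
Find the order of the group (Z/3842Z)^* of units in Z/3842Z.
(Z/3842Z)^* consists of the classes a with gcd(a, 3842) = 1, so its order is φ(3842). φ is multiplicative, with φ(p^e) = p^e − p^(e−1). Factorise 3842 = 2 · 17 · 113. Then
  φ(3842) = (2 − 1) · (17 − 1) · (113 − 1) = 1 · 16 · 112 = 1792.
Thus |(Z/3842Z)^*| = 1792.

Final answer: |(Z/3842Z)^*| = 1792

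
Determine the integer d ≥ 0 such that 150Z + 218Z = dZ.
(150, 218) = (2); d = 2

In the PID Z, (a, b) is generated by gcd(a, b). Compute gcd(218, 150) with the extended Euclidean algorithm, tracking rows (r, s, t) with s·218 + t·150 = r:
  row A: (218, 1, 0)   [1·218 + 0·150 = 218]
  row B: (150, 0, 1)   [0·218 + 1·150 = 150]
  218 = 1·150 + 68   → row C = row A − 1·row B = (68, 1, −1)   [check: 1·218 − 1·150 = 68]
  150 = 2·68 + 14   → row D = row B − 2·row C = (14, −2, 3)   [check: −2·218 + 3·150 = 14]
  68 = 4·14 + 12   → row E = row C − 4·row D = (12, 9, −13)   [check: 9·218 − 13·150 = 12]
  14 = 1·12 + 2   → row F = row D − 1·row E = (2, −11, 16)   [check: −11·218 + 16·150 = 2]
  12 = 6·2 + 0   → remainder 0, stop. gcd = 2 (last nonzero row F).
So gcd(150, 218) = 2, with Bézout identity −11·218 + 16·150 = 2. Containment (⊇): the Bézout identity exhibits 2 as an element of (150, 218), giving (2) ⊆ (150, 218). Containment (⊆): since 2 | 150 and 2 | 218 (150 = 2·75, 218 = 2·109), every Z-linear combination of 150 and 218 is divisible by 2, so (150, 218) ⊆ (2). Therefore (150, 218) = (2), d = 2.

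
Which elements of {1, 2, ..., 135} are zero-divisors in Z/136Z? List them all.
nonzero zero-divisors of Z/136Z = {2, 4, 6, 8, 10, 12, 14, 16, 17, 18, 20, 22, 24, 26, 28, 30, 32, 34, 36, 38, 40, 42, 44, 46, 48, 50, 51, 52, 54, 56, 58, 60, 62, 64, 66, 68, 70, 72, 74, 76, 78, 80, 82, 84, 85, 86, 88, 90, 92, 94, 96, 98, 100, 102, 104, 106, 108, 110, 112, 114, 116, 118, 119, 120, 122, 124, 126, 128, 130, 132, 134}

An element a ∈ Z/136Z (with a ≠ 0) is a zero-divisor iff gcd(a, 136) > 1 (because a is a unit precisely when gcd(a, n) = 1, and in Z/nZ every nonzero, non-unit element is a zero-divisor). Scan a = 1, ..., 135 and keep those with gcd(a, 136) > 1:
  gcd(2, 136) = 2, gcd(4, 136) = 4, gcd(6, 136) = 2, gcd(8, 136) = 8, gcd(10, 136) = 2, gcd(12, 136) = 4, gcd(14, 136) = 2, gcd(16, 136) = 8, gcd(17, 136) = 17, gcd(18, 136) = 2, gcd(20, 136) = 4, gcd(22, 136) = 2, gcd(24, 136) = 8, gcd(26, 136) = 2, gcd(28, 136) = 4, gcd(30, 136) = 2, gcd(32, 136) = 8, gcd(34, 136) = 34, gcd(36, 136) = 4, gcd(38, 136) = 2, gcd(40, 136) = 8, gcd(42, 136) = 2, gcd(44, 136) = 4, gcd(46, 136) = 2, gcd(48, 136) = 8, gcd(50, 136) = 2, gcd(51, 136) = 17, gcd(52, 136) = 4, gcd(54, 136) = 2, gcd(56, 136) = 8, gcd(58, 136) = 2, gcd(60, 136) = 4, gcd(62, 136) = 2, gcd(64, 136) = 8, gcd(66, 136) = 2, gcd(68, 136) = 68, gcd(70, 136) = 2, gcd(72, 136) = 8, gcd(74, 136) = 2, gcd(76, 136) = 4, gcd(78, 136) = 2, gcd(80, 136) = 8, gcd(82, 136) = 2, gcd(84, 136) = 4, gcd(85, 136) = 17, gcd(86, 136) = 2, gcd(88, 136) = 8, gcd(90, 136) = 2, gcd(92, 136) = 4, gcd(94, 136) = 2, gcd(96, 136) = 8, gcd(98, 136) = 2, gcd(100, 136) = 4, gcd(102, 136) = 34, gcd(104, 136) = 8, gcd(106, 136) = 2, gcd(108, 136) = 4, gcd(110, 136) = 2, gcd(112, 136) = 8, gcd(114, 136) = 2, gcd(116, 136) = 4, gcd(118, 136) = 2, gcd(119, 136) = 17, gcd(120, 136) = 8, gcd(122, 136) = 2, gcd(124, 136) = 4, gcd(126, 136) = 2, gcd(128, 136) = 8, gcd(130, 136) = 2, gcd(132, 136) = 4, gcd(134, 136) = 2.
All other a ∈ {1, ..., 135} have gcd(a, 136) = 1 and are units. So the nonzero zero-divisors are exactly the 71 values of a appearing in this scan.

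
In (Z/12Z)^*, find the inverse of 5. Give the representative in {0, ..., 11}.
Apply the extended Euclidean algorithm to (12, 5), tracking rows (r, s, t) with s·12 + t·5 = r. Each division r_prev = q·r_cur + r_new produces the new row as (previous row) − q·(current row):
  row A: (12, 1, 0)   [1·12 + 0·5 = 12]
  row B: (5, 0, 1)   [0·12 + 1·5 = 5]
  12 = 2·5 + 2   → row C = row A − 2·row B = (2, 1, −2)   [check: 1·12 − 2·5 = 2]
  5 = 2·2 + 1   → row D = row B − 2·row C = (1, −2, 5)   [check: −2·12 + 5·5 = 1]
  2 = 2·1 + 0   → remainder 0, stop. gcd = 1 (last nonzero row D).
The gcd is 1, so 5 is invertible mod 12. The last nonzero row gives −2·12 + 5·5 = 1, so t = 5. So 5^(−1) ≡ 5 (mod 12). Verify: 5 · 5 = 25 ≡ 1 (mod 12). ✓

Final answer: 5^(−1) ≡ 5 (mod 12)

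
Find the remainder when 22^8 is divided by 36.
Use repeated squaring. Binary(8) = 1000. Walk through the bits of the exponent 8 left-to-right: at each bit after the leading one, square the running value, then multiply by 22 if the bit is 1 (always reducing mod 36):
  bit 1 = 1 (leading): start with 22.
  bit 2 = 0: square 22^2 = 484 ≡ 16 (mod 36).
  bit 3 = 0: square 16^2 = 256 ≡ 4 (mod 36).
  bit 4 = 0: square 4^2 = 16 (mod 36).
Final value: 22^8 ≡ 16 (mod 36).

Final answer: 16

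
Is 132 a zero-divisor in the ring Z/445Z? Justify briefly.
NO

gcd(132, 445) = 1, so 132 is a unit in Z/445Z (it has a multiplicative inverse). A unit cannot be a zero-divisor: if 132·b ≡ 0 then multiplying both sides by 132^(−1) gives b ≡ 0. So 132 is not a zero-divisor.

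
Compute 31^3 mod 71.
Use repeated squaring. Binary(3) = 11. Walk through the bits of the exponent 3 left-to-right: at each bit after the leading one, square the running value, then multiply by 31 if the bit is 1 (always reducing mod 71):
  bit 1 = 1 (leading): start with 31.
  bit 2 = 1: square 31^2 = 961 ≡ 38; bit is 1, so multiply 38·31 = 1178 ≡ 42 (mod 71).
Final value: 31^3 ≡ 42 (mod 71).

Final answer: 42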